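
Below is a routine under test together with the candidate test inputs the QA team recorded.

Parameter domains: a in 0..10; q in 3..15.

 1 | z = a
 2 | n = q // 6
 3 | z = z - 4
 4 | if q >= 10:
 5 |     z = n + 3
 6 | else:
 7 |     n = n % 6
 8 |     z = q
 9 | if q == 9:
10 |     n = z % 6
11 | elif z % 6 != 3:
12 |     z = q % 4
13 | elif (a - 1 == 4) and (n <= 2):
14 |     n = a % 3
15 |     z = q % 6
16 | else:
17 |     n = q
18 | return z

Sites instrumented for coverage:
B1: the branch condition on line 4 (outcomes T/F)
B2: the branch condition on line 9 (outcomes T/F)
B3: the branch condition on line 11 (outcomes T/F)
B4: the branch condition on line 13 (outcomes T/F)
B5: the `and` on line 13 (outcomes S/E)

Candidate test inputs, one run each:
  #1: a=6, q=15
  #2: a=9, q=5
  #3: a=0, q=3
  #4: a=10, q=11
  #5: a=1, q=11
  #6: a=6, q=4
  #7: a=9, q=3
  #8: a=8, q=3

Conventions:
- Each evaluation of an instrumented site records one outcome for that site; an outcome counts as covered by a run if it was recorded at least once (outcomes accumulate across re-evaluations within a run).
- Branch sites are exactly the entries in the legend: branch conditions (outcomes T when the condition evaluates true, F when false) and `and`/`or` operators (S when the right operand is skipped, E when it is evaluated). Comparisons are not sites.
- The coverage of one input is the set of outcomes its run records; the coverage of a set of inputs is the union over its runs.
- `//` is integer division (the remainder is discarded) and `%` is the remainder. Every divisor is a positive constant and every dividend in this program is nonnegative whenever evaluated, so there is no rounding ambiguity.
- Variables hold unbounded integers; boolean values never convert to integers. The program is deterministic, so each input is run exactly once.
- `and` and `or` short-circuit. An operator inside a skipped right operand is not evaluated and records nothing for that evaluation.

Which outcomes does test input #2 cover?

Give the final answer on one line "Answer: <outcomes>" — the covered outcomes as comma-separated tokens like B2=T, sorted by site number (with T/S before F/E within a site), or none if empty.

Tracing the run of input #2 (a=9, q=5):
  B1->F, B2->F, B3->T
as a set, this run covers: B1=F, B2=F, B3=T

Answer: B1=F, B2=F, B3=T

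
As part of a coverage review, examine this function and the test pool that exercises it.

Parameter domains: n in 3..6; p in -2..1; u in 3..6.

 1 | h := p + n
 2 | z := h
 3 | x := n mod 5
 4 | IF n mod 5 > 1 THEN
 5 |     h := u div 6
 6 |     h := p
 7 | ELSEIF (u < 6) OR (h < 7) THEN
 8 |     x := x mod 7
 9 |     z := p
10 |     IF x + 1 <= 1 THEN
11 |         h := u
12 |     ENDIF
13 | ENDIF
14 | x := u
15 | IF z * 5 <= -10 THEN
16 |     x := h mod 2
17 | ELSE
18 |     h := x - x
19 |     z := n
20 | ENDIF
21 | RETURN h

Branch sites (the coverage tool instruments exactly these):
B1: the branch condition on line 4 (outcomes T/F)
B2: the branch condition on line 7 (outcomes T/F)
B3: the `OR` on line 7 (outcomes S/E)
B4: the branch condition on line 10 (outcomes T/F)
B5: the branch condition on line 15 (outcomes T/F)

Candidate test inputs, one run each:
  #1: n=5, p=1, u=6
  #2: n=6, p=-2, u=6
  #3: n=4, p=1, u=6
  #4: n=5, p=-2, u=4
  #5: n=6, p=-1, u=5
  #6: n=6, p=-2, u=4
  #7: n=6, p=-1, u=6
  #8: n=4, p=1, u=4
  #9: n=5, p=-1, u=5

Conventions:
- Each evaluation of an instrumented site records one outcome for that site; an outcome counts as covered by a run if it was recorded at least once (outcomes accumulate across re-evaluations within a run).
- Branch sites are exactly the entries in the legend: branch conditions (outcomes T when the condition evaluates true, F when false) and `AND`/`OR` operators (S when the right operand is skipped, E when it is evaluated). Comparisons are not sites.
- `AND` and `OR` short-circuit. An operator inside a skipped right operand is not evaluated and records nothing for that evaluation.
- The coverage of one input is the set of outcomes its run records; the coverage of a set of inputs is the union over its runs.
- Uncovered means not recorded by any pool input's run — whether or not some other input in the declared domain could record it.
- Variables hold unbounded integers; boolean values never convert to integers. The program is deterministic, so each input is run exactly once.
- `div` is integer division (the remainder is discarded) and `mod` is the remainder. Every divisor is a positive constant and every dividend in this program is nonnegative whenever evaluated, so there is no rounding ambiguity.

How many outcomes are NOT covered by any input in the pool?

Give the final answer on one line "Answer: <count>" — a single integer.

input #1, n=5, p=1, u=6: events B1->F, B3->E, B2->T, B4->T, B5->F; outcomes B1=F, B2=T, B3=E, B4=T, B5=F
input #2, n=6, p=-2, u=6: events B1->F, B3->E, B2->T, B4->F, B5->T; outcomes B1=F, B2=T, B3=E, B4=F, B5=T
input #3, n=4, p=1, u=6: events B1->T, B5->F; outcomes B1=T, B5=F
input #4, n=5, p=-2, u=4: events B1->F, B3->S, B2->T, B4->T, B5->T; outcomes B1=F, B2=T, B3=S, B4=T, B5=T
input #5, n=6, p=-1, u=5: events B1->F, B3->S, B2->T, B4->F, B5->F; outcomes B1=F, B2=T, B3=S, B4=F, B5=F
input #6, n=6, p=-2, u=4: events B1->F, B3->S, B2->T, B4->F, B5->T; outcomes B1=F, B2=T, B3=S, B4=F, B5=T
input #7, n=6, p=-1, u=6: events B1->F, B3->E, B2->T, B4->F, B5->F; outcomes B1=F, B2=T, B3=E, B4=F, B5=F
input #8, n=4, p=1, u=4: events B1->T, B5->F; outcomes B1=T, B5=F
input #9, n=5, p=-1, u=5: events B1->F, B3->S, B2->T, B4->T, B5->F; outcomes B1=F, B2=T, B3=S, B4=T, B5=F
union over the pool: B1=T, B1=F, B2=T, B3=S, B3=E, B4=T, B4=F, B5=T, B5=F
uncovered (1 of 10): B2=F

Answer: 1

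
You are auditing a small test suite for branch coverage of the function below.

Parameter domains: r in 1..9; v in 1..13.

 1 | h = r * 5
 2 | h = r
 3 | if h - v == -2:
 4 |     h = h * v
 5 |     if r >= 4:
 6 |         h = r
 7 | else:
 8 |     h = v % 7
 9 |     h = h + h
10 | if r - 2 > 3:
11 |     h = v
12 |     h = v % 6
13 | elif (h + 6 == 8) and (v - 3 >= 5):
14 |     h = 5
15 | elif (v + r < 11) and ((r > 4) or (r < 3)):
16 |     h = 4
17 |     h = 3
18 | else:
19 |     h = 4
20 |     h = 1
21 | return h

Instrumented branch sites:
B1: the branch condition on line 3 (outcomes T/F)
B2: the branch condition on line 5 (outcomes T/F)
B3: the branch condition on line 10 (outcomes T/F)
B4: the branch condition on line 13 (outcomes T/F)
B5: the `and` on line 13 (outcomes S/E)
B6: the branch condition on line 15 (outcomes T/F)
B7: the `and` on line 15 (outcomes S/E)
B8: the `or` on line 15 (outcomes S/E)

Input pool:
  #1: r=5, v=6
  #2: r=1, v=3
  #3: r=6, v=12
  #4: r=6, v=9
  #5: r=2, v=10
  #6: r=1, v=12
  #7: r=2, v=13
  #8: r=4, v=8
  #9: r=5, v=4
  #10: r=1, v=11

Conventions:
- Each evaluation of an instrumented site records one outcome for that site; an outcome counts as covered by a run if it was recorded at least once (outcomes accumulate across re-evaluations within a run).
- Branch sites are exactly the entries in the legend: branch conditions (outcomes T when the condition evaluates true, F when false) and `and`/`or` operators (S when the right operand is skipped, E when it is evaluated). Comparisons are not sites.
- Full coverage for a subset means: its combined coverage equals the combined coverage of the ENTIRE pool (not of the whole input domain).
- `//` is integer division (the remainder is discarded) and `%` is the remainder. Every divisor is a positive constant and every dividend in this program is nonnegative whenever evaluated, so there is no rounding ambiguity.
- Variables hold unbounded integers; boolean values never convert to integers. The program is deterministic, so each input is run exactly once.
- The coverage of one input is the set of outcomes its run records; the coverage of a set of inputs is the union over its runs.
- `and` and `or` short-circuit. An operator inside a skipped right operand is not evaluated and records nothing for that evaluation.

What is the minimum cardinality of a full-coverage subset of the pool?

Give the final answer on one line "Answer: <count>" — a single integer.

#1 (r=5, v=6) -> B1->F, B3->F, B5->S, B4->F, B7->S, B6->F; covered: B1=F, B3=F, B4=F, B5=S, B6=F, B7=S
#2 (r=1, v=3) -> B1->T, B2->F, B3->F, B5->S, B4->F, B7->E, B8->E, B6->T; covered: B1=T, B2=F, B3=F, B4=F, B5=S, B6=T, B7=E, B8=E
#3 (r=6, v=12) -> B1->F, B3->T; covered: B1=F, B3=T
#4 (r=6, v=9) -> B1->F, B3->T; covered: B1=F, B3=T
#5 (r=2, v=10) -> B1->F, B3->F, B5->S, B4->F, B7->S, B6->F; covered: B1=F, B3=F, B4=F, B5=S, B6=F, B7=S
#6 (r=1, v=12) -> B1->F, B3->F, B5->S, B4->F, B7->S, B6->F; covered: B1=F, B3=F, B4=F, B5=S, B6=F, B7=S
#7 (r=2, v=13) -> B1->F, B3->F, B5->S, B4->F, B7->S, B6->F; covered: B1=F, B3=F, B4=F, B5=S, B6=F, B7=S
#8 (r=4, v=8) -> B1->F, B3->F, B5->E, B4->T; covered: B1=F, B3=F, B4=T, B5=E
#9 (r=5, v=4) -> B1->F, B3->F, B5->S, B4->F, B7->E, B8->S, B6->T; covered: B1=F, B3=F, B4=F, B5=S, B6=T, B7=E, B8=S
#10 (r=1, v=11) -> B1->F, B3->F, B5->S, B4->F, B7->S, B6->F; covered: B1=F, B3=F, B4=F, B5=S, B6=F, B7=S
together the pool reaches 15 outcomes: B1=T, B1=F, B2=F, B3=T, B3=F, B4=T, B4=F, B5=S, B5=E, B6=T, B6=F, B7=S, B7=E, B8=S, B8=E
checked all size-1 subsets: none covers 15 outcomes (max 8/15)
checked all size-2 subsets: none covers 15 outcomes (max 11/15)
checked all size-3 subsets: none covers 15 outcomes (max 13/15)
checked all size-4 subsets: none covers 15 outcomes (max 14/15)
the canonical winner is {1, 2, 3, 8, 9}: size 5, full 15-outcome coverage, earliest index list among size-5 covers

Answer: 5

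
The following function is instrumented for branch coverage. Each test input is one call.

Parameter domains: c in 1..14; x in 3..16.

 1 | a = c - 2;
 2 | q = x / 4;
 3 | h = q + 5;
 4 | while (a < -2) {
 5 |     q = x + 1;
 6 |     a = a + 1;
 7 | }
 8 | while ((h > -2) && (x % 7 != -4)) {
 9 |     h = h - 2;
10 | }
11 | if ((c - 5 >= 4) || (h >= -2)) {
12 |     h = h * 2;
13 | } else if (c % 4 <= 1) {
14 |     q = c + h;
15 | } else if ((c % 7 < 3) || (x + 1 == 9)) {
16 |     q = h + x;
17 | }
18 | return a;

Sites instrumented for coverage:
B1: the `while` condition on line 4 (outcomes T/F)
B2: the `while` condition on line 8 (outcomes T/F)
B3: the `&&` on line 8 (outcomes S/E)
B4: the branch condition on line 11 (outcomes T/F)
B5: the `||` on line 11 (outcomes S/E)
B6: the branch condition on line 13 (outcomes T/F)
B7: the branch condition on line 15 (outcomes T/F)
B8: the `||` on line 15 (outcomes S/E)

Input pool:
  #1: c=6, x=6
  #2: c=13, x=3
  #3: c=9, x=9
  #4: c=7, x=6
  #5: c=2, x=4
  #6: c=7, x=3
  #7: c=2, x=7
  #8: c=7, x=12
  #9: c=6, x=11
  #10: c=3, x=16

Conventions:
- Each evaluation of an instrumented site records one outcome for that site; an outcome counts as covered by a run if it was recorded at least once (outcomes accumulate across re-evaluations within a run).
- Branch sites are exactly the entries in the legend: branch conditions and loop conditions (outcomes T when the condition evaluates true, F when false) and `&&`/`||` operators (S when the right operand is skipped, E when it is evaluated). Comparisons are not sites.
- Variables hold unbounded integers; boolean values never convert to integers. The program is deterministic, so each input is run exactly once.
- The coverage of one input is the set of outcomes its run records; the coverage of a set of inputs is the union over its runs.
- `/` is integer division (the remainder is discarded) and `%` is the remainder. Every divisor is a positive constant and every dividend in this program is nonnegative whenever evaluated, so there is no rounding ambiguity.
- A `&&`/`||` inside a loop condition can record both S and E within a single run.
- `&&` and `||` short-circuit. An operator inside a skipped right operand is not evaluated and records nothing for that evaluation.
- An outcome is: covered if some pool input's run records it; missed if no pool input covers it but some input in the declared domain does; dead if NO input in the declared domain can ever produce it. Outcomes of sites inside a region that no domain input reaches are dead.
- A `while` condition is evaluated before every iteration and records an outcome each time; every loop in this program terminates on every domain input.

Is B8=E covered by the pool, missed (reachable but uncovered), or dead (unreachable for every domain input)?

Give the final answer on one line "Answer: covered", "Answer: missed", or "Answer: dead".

B8=E is recorded by pool input(s) 9, 10 -> covered

Answer: covered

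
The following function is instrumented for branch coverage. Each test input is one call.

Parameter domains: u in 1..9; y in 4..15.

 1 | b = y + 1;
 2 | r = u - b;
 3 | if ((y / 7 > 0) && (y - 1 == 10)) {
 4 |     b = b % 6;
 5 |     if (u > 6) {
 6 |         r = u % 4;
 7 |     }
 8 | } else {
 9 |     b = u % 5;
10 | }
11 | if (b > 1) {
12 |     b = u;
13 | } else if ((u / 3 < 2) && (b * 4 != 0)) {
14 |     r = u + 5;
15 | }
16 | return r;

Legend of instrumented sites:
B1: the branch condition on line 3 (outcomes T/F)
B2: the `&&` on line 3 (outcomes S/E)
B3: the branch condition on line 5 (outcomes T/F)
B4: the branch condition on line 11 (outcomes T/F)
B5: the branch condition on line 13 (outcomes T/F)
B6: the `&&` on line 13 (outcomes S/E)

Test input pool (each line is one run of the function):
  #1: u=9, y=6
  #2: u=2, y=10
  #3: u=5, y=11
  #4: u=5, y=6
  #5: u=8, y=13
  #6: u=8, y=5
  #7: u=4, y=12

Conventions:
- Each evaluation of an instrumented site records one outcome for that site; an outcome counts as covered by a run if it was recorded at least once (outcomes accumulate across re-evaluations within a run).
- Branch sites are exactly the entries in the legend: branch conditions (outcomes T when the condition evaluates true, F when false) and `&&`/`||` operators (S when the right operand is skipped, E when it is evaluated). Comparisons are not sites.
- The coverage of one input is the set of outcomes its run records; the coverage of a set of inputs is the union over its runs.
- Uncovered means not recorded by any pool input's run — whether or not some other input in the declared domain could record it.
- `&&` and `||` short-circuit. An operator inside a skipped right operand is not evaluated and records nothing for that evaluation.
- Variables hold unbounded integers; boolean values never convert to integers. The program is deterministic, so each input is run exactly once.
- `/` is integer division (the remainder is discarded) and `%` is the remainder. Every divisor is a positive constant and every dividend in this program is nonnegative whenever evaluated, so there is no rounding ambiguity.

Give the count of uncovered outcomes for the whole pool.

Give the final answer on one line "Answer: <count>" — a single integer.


run #1 (u=9, y=6) records B1=F, B2=S, B4=T
run #2 (u=2, y=10) records B1=F, B2=E, B4=T
run #3 (u=5, y=11) records B1=T, B2=E, B3=F, B4=F, B5=F, B6=E
run #4 (u=5, y=6) records B1=F, B2=S, B4=F, B5=F, B6=E
run #5 (u=8, y=13) records B1=F, B2=E, B4=T
run #6 (u=8, y=5) records B1=F, B2=S, B4=T
run #7 (u=4, y=12) records B1=F, B2=E, B4=T
union over the pool: B1=T, B1=F, B2=S, B2=E, B3=F, B4=T, B4=F, B5=F, B6=E
uncovered (3 of 12): B3=T, B5=T, B6=S
Answer: 3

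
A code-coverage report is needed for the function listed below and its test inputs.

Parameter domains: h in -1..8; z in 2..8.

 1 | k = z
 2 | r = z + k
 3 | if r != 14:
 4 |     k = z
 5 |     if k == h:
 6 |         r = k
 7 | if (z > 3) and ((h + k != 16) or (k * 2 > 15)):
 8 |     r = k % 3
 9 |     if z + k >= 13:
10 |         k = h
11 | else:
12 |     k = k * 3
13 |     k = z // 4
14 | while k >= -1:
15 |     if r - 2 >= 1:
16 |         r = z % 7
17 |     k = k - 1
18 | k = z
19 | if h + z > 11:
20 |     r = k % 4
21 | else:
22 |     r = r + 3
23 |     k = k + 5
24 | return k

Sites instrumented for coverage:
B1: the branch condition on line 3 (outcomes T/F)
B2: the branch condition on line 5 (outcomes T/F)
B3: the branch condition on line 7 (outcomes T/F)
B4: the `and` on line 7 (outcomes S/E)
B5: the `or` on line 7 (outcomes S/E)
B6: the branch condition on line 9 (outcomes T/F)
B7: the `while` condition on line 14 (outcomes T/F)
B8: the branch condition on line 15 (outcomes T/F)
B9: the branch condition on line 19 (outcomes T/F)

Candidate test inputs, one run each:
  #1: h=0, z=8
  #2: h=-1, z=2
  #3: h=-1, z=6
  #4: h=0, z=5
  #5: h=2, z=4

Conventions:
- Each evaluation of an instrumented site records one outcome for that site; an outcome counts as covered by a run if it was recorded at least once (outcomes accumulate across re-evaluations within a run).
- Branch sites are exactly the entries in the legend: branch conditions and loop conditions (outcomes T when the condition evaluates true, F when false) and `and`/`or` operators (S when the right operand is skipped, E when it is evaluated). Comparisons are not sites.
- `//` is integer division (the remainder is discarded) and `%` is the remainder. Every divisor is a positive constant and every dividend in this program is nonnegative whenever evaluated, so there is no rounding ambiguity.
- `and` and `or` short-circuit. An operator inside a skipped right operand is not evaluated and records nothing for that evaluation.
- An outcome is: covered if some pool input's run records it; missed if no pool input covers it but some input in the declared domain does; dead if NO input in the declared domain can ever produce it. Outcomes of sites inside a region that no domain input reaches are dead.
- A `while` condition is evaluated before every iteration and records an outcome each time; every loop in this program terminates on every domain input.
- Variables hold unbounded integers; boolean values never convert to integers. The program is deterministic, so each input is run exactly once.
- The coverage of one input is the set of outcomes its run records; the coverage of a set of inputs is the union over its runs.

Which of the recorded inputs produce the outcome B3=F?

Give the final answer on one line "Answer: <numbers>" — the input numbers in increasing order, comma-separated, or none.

input #1 (h=0, z=8): does not record B3=F
input #2 (h=-1, z=2): records B3=F
input #3 (h=-1, z=6): does not record B3=F
input #4 (h=0, z=5): does not record B3=F
input #5 (h=2, z=4): does not record B3=F

Answer: 2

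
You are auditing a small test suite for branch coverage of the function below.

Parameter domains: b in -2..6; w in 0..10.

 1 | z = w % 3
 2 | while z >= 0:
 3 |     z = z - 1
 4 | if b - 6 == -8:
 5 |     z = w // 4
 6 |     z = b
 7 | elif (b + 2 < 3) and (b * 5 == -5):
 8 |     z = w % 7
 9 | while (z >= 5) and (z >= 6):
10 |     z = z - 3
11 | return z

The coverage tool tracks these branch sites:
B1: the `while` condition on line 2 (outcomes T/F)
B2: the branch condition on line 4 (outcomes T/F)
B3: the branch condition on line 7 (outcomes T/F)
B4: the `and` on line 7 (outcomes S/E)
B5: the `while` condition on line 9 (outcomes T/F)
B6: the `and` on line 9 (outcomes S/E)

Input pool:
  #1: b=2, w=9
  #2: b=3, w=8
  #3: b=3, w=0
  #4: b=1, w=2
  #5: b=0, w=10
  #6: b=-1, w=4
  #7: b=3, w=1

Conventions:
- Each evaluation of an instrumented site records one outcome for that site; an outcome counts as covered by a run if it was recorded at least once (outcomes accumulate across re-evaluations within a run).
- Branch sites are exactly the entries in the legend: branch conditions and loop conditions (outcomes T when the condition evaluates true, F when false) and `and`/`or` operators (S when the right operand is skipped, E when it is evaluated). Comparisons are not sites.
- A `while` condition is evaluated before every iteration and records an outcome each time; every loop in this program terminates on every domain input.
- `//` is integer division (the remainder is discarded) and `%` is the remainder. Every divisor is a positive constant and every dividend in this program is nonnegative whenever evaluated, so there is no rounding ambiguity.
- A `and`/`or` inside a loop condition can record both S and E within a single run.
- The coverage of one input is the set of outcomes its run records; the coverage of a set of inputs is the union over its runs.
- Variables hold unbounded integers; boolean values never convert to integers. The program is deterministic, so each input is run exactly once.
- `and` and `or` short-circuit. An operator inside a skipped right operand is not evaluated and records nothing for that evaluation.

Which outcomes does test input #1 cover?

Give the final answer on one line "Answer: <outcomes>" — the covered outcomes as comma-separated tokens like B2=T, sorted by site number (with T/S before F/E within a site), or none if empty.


Simulating input #1 (b=2, w=9) step by step:
  B1->T, B1->F, B2->F, B4->S, B3->F, B6->S, B5->F
deduplicating events, the covered set is: B1=T, B1=F, B2=F, B3=F, B4=S, B5=F, B6=S
Answer: B1=T, B1=F, B2=F, B3=F, B4=S, B5=F, B6=S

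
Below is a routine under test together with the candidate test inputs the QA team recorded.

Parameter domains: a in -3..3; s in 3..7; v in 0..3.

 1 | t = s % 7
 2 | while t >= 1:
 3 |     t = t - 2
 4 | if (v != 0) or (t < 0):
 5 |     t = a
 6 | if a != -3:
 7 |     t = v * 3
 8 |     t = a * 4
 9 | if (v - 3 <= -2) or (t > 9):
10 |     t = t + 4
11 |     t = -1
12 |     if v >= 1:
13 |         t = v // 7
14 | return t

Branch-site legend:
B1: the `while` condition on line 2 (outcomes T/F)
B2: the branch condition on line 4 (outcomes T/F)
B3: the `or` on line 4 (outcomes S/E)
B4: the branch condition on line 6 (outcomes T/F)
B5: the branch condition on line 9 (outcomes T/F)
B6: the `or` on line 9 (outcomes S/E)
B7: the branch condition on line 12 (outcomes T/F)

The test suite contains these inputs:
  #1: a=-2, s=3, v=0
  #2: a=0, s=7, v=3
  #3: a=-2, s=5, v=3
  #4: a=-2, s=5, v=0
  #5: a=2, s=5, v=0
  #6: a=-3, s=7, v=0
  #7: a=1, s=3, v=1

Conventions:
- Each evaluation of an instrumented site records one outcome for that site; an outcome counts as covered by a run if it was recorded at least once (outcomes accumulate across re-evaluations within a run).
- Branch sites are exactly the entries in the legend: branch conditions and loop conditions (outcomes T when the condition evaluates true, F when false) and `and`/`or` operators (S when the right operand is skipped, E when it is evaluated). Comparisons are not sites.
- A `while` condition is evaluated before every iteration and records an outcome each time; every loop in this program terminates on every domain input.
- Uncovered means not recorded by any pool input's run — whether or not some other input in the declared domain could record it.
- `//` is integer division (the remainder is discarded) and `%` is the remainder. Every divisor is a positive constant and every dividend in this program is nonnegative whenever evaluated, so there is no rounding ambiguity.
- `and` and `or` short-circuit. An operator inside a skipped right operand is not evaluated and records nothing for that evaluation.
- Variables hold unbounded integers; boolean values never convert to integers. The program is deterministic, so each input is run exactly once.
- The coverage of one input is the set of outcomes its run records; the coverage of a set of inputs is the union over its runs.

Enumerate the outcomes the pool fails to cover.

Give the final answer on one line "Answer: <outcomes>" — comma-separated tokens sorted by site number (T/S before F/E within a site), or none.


run #1 (a=-2, s=3, v=0) records B1=T, B1=F, B2=T, B3=E, B4=T, B5=T, B6=S, B7=F
run #2 (a=0, s=7, v=3) records B1=F, B2=T, B3=S, B4=T, B5=F, B6=E
run #3 (a=-2, s=5, v=3) records B1=T, B1=F, B2=T, B3=S, B4=T, B5=F, B6=E
run #4 (a=-2, s=5, v=0) records B1=T, B1=F, B2=T, B3=E, B4=T, B5=T, B6=S, B7=F
run #5 (a=2, s=5, v=0) records B1=T, B1=F, B2=T, B3=E, B4=T, B5=T, B6=S, B7=F
run #6 (a=-3, s=7, v=0) records B1=F, B2=F, B3=E, B4=F, B5=T, B6=S, B7=F
run #7 (a=1, s=3, v=1) records B1=T, B1=F, B2=T, B3=S, B4=T, B5=T, B6=S, B7=T
union over the pool: B1=T, B1=F, B2=T, B2=F, B3=S, B3=E, B4=T, B4=F, B5=T, B5=F, B6=S, B6=E, B7=T, B7=F
uncovered (0 of 14): none
Answer: none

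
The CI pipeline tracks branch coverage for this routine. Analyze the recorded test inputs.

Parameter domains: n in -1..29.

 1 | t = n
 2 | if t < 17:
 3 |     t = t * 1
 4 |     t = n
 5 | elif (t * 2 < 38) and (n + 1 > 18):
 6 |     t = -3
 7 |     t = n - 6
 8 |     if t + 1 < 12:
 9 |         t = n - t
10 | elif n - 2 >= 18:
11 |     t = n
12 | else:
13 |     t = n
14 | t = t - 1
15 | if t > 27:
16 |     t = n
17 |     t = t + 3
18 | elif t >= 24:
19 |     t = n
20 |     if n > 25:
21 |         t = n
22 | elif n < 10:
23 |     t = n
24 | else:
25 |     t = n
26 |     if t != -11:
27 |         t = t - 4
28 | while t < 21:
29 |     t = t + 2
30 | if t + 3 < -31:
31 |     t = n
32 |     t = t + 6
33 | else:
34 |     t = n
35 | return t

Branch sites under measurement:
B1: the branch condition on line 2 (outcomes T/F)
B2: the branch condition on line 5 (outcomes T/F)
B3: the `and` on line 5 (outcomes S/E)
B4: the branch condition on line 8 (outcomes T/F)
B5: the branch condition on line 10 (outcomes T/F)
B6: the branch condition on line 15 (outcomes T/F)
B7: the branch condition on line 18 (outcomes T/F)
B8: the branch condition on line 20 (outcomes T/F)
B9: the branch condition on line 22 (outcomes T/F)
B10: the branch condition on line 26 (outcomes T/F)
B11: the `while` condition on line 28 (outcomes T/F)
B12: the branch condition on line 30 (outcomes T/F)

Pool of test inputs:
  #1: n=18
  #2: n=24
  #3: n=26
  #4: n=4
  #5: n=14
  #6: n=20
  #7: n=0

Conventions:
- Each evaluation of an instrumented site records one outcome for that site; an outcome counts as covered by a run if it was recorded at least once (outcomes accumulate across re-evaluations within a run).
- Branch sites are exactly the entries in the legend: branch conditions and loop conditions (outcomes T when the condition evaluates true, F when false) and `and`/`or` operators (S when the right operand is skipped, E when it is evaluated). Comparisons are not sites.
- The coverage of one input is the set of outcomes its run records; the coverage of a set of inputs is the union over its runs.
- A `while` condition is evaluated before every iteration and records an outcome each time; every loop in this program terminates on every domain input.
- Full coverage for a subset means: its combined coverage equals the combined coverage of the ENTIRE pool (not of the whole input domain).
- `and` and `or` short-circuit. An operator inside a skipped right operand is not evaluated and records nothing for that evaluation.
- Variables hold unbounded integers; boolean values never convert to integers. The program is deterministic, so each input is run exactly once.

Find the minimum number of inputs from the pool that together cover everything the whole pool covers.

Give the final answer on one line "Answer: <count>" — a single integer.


input #1, n=18: events B1->F, B3->E, B2->T, B4->F, B6->F, B7->F, B9->F, B10->T, B11->T, B11->T, B11->T, B11->T, B11->F, B12->F; outcomes B1=F, B2=T, B3=E, B4=F, B6=F, B7=F, B9=F, B10=T, B11=T, B11=F, B12=F
input #2, n=24: events B1->F, B3->S, B2->F, B5->T, B6->F, B7->F, B9->F, B10->T, B11->T, B11->F, B12->F; outcomes B1=F, B2=F, B3=S, B5=T, B6=F, B7=F, B9=F, B10=T, B11=T, B11=F, B12=F
input #3, n=26: events B1->F, B3->S, B2->F, B5->T, B6->F, B7->T, B8->T, B11->F, B12->F; outcomes B1=F, B2=F, B3=S, B5=T, B6=F, B7=T, B8=T, B11=F, B12=F
input #4, n=4: events B1->T, B6->F, B7->F, B9->T, B11->T, B11->T, B11->T, B11->T, B11->T, B11->T, B11->T, B11->T, B11->T, B11->F, ...; outcomes B1=T, B6=F, B7=F, B9=T, B11=T, B11=F, B12=F
input #5, n=14: events B1->T, B6->F, B7->F, B9->F, B10->T, B11->T, B11->T, B11->T, B11->T, B11->T, B11->T, B11->F, B12->F; outcomes B1=T, B6=F, B7=F, B9=F, B10=T, B11=T, B11=F, B12=F
input #6, n=20: events B1->F, B3->S, B2->F, B5->T, B6->F, B7->F, B9->F, B10->T, B11->T, B11->T, B11->T, B11->F, B12->F; outcomes B1=F, B2=F, B3=S, B5=T, B6=F, B7=F, B9=F, B10=T, B11=T, B11=F, B12=F
input #7, n=0: events B1->T, B6->F, B7->F, B9->T, B11->T, B11->T, B11->T, B11->T, B11->T, B11->T, B11->T, B11->T, B11->T, B11->T, ...; outcomes B1=T, B6=F, B7=F, B9=T, B11=T, B11=F, B12=F
together the pool reaches 18 outcomes: B1=T, B1=F, B2=T, B2=F, B3=S, B3=E, B4=F, B5=T, B6=F, B7=T, B7=F, B8=T, B9=T, B9=F, B10=T, B11=T, B11=F, B12=F
size 1 is not enough: best union over all size-1 subsets is 11/18
size 2 is not enough: best union over all size-2 subsets is 16/18
at size 3, {1, 3, 4} reaches all 18 outcomes; every lexicographically earlier size-3 subset fails
Answer: 3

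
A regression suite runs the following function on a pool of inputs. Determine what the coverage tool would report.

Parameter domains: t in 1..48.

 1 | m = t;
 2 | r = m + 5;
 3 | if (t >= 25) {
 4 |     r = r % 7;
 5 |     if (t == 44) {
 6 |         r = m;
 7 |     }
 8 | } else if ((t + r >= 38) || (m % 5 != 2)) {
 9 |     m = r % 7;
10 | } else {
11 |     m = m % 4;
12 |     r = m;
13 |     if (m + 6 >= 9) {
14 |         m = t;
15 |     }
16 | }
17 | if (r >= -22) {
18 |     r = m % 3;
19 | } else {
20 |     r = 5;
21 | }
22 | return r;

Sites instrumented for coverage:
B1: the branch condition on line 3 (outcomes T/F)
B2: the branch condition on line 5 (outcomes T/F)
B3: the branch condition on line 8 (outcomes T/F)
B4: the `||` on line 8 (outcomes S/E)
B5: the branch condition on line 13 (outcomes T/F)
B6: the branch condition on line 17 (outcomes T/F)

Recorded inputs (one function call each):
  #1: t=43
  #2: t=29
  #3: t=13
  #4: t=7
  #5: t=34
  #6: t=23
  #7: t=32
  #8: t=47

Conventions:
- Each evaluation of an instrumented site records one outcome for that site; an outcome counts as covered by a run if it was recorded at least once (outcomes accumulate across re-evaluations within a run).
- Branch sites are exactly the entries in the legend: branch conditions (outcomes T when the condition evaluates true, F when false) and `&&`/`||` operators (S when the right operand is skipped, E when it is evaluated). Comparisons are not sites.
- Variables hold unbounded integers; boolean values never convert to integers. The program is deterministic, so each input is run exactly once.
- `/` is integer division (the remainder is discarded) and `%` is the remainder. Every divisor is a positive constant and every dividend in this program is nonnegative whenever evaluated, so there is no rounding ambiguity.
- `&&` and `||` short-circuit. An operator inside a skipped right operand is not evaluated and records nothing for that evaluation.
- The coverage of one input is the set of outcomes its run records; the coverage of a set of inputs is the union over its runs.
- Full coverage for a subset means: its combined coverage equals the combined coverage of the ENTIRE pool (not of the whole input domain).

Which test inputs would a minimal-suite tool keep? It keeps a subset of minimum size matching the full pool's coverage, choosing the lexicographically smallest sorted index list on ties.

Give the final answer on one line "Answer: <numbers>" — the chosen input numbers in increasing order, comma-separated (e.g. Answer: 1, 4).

test 1 (t=43) fires B1->T, B2->F, B6->T; hits B1=T, B2=F, B6=T
test 2 (t=29) fires B1->T, B2->F, B6->T; hits B1=T, B2=F, B6=T
test 3 (t=13) fires B1->F, B4->E, B3->T, B6->T; hits B1=F, B3=T, B4=E, B6=T
test 4 (t=7) fires B1->F, B4->E, B3->F, B5->T, B6->T; hits B1=F, B3=F, B4=E, B5=T, B6=T
test 5 (t=34) fires B1->T, B2->F, B6->T; hits B1=T, B2=F, B6=T
test 6 (t=23) fires B1->F, B4->S, B3->T, B6->T; hits B1=F, B3=T, B4=S, B6=T
test 7 (t=32) fires B1->T, B2->F, B6->T; hits B1=T, B2=F, B6=T
test 8 (t=47) fires B1->T, B2->F, B6->T; hits B1=T, B2=F, B6=T
union over all inputs: B1=T, B1=F, B2=F, B3=T, B3=F, B4=S, B4=E, B5=T, B6=T (9 outcomes)
size 1 is not enough: best union over all size-1 subsets is 5/9
size 2 is not enough: best union over all size-2 subsets is 7/9
inputs {1, 4, 6} (size 3) cover everything; no size-3 subset with a lexicographically smaller index list covers all 9

Answer: 1, 4, 6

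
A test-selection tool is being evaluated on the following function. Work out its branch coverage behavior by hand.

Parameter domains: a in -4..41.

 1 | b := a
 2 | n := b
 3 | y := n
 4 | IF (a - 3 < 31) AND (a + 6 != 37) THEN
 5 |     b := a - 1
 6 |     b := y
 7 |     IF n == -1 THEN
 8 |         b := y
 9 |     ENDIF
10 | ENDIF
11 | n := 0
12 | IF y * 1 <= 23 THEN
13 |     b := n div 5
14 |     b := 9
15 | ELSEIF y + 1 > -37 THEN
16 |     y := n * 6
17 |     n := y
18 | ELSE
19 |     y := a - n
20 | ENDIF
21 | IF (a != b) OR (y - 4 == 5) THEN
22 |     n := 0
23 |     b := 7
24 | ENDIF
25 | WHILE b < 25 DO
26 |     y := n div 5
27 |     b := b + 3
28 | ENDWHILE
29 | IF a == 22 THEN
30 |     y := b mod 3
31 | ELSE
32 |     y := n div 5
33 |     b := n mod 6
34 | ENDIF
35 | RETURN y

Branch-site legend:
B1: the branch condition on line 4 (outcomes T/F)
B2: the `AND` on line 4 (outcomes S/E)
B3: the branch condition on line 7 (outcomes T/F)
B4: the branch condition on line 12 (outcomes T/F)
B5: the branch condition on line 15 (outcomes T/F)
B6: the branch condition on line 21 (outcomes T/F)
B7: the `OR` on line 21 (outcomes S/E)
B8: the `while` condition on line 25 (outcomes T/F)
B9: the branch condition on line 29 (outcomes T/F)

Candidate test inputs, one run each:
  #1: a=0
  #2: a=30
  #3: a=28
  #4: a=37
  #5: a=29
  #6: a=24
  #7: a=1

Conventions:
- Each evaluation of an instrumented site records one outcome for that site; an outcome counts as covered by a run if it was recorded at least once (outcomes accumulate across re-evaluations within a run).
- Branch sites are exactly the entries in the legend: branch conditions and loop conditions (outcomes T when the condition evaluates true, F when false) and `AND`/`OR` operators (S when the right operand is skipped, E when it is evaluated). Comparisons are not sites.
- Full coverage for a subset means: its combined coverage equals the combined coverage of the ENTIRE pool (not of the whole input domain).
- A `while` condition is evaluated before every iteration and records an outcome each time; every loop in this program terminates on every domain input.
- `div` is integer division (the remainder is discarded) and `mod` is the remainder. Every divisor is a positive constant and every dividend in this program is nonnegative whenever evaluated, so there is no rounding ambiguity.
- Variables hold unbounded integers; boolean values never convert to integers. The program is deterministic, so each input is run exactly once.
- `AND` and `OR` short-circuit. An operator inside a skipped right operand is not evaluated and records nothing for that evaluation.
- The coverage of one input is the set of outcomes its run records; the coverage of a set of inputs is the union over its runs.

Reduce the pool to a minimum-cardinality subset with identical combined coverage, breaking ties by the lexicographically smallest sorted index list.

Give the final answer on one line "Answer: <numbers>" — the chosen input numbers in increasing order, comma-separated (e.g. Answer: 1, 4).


test 1 (a=0) fires B2->E, B1->T, B3->F, B4->T, B7->S, B6->T, B8->T, B8->T, B8->T, B8->T, B8->T, B8->T, B8->F, B9->F; hits B1=T, B2=E, B3=F, B4=T, B6=T, B7=S, B8=T, B8=F, B9=F
test 2 (a=30) fires B2->E, B1->T, B3->F, B4->F, B5->T, B7->E, B6->F, B8->F, B9->F; hits B1=T, B2=E, B3=F, B4=F, B5=T, B6=F, B7=E, B8=F, B9=F
test 3 (a=28) fires B2->E, B1->T, B3->F, B4->F, B5->T, B7->E, B6->F, B8->F, B9->F; hits B1=T, B2=E, B3=F, B4=F, B5=T, B6=F, B7=E, B8=F, B9=F
test 4 (a=37) fires B2->S, B1->F, B4->F, B5->T, B7->E, B6->F, B8->F, B9->F; hits B1=F, B2=S, B4=F, B5=T, B6=F, B7=E, B8=F, B9=F
test 5 (a=29) fires B2->E, B1->T, B3->F, B4->F, B5->T, B7->E, B6->F, B8->F, B9->F; hits B1=T, B2=E, B3=F, B4=F, B5=T, B6=F, B7=E, B8=F, B9=F
test 6 (a=24) fires B2->E, B1->T, B3->F, B4->F, B5->T, B7->E, B6->F, B8->T, B8->F, B9->F; hits B1=T, B2=E, B3=F, B4=F, B5=T, B6=F, B7=E, B8=T, B8=F, B9=F
test 7 (a=1) fires B2->E, B1->T, B3->F, B4->T, B7->S, B6->T, B8->T, B8->T, B8->T, B8->T, B8->T, B8->T, B8->F, B9->F; hits B1=T, B2=E, B3=F, B4=T, B6=T, B7=S, B8=T, B8=F, B9=F
union over all inputs: B1=T, B1=F, B2=S, B2=E, B3=F, B4=T, B4=F, B5=T, B6=T, B6=F, B7=S, B7=E, B8=T, B8=F, B9=F (15 outcomes)
no size-1 subset reaches all 15 outcomes (best union: 10/15)
the canonical winner is {1, 4}: size 2, full 15-outcome coverage, earliest index list among size-2 covers
Answer: 1, 4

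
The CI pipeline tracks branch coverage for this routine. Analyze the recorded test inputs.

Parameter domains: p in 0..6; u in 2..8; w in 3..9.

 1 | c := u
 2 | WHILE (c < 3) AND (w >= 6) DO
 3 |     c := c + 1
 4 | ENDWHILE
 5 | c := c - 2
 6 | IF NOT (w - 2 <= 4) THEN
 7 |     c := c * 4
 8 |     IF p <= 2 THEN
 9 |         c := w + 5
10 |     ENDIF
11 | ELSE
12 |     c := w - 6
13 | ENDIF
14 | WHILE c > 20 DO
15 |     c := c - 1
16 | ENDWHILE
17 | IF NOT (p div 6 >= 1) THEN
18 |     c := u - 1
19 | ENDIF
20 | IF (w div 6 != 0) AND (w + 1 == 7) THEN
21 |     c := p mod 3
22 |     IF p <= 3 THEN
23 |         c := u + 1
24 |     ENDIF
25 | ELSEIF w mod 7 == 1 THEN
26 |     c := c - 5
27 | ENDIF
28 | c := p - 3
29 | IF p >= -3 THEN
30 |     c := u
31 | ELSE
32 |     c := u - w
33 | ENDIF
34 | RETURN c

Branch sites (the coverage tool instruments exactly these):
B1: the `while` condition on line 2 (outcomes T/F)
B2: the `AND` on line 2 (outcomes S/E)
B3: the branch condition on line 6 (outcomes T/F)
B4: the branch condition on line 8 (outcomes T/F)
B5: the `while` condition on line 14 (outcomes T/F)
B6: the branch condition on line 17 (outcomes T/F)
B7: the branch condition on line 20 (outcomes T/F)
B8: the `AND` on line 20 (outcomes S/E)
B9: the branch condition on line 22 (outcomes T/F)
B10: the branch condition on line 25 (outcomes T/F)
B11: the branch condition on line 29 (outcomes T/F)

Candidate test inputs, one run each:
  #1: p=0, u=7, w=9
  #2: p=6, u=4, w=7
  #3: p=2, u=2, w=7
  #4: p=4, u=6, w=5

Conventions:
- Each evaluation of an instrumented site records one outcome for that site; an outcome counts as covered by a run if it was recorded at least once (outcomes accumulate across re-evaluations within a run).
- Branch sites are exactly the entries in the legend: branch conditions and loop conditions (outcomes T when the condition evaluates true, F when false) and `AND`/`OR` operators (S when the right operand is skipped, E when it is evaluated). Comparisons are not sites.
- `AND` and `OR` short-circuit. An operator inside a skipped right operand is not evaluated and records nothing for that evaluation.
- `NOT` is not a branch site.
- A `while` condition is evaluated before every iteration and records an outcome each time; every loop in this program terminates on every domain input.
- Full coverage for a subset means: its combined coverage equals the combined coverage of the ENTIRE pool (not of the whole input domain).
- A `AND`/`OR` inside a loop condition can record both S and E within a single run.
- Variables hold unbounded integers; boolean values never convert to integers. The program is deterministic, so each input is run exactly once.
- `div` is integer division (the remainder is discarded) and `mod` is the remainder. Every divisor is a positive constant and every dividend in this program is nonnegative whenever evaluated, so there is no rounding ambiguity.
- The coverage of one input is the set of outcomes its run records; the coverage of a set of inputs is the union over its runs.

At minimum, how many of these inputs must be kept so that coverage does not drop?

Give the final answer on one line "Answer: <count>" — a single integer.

#1 (p=0, u=7, w=9) -> B2->S, B1->F, B3->T, B4->T, B5->F, B6->T, B8->E, B7->F, B10->F, B11->T; covered: B1=F, B2=S, B3=T, B4=T, B5=F, B6=T, B7=F, B8=E, B10=F, B11=T
#2 (p=6, u=4, w=7) -> B2->S, B1->F, B3->T, B4->F, B5->F, B6->F, B8->E, B7->F, B10->F, B11->T; covered: B1=F, B2=S, B3=T, B4=F, B5=F, B6=F, B7=F, B8=E, B10=F, B11=T
#3 (p=2, u=2, w=7) -> B2->E, B1->T, B2->S, B1->F, B3->T, B4->T, B5->F, B6->T, B8->E, B7->F, B10->F, B11->T; covered: B1=T, B1=F, B2=S, B2=E, B3=T, B4=T, B5=F, B6=T, B7=F, B8=E, B10=F, B11=T
#4 (p=4, u=6, w=5) -> B2->S, B1->F, B3->F, B5->F, B6->T, B8->S, B7->F, B10->F, B11->T; covered: B1=F, B2=S, B3=F, B5=F, B6=T, B7=F, B8=S, B10=F, B11=T
pool-wide coverage (16 outcomes): B1=T, B1=F, B2=S, B2=E, B3=T, B3=F, B4=T, B4=F, B5=F, B6=T, B6=F, B7=F, B8=S, B8=E, B10=F, B11=T
every size-1 subset falls short of the 16 outcomes (best: 12/16)
every size-2 subset falls short of the 16 outcomes (best: 14/16)
size 3: inputs {2, 3, 4} cover all 16 outcomes, and no lexicographically smaller subset of this size does

Answer: 3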